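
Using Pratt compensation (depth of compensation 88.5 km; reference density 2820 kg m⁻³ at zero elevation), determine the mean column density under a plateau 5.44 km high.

2660 kg m⁻³

Pratt balance: ρ_ref D = ρ (D + h).
ρ = ρ_ref D/(D + h) = 2820 × 88.5 km/(88.5 km + 5.44 km) = 2660 kg m⁻³.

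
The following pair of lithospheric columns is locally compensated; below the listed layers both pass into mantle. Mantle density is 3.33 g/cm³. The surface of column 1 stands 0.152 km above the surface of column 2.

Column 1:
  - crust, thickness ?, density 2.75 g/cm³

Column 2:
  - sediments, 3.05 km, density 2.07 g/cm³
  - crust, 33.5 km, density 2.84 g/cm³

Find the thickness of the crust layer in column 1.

35.8 km

Take the compensation level at the base of the deeper column (depth z_c below the surface of column 1) and equate Σ ρ_i t_i down to z_c; mantle fills any gap and the z_c terms cancel.
Column 1: x×2.75 + (z_c − 0 − x)×3.33
Column 2: 0.152×0 + 3.05×2.07 + 33.5×2.84 + (z_c − 0.152 − 36.55)×3.33
The z_c×3.33 term appears on both sides and cancels. Collect the known terms of each column as K = Σ(ρt)_known − 3.33 × (depth of known layers): K_1 = 0 − 3.33×0 = 0; K_2 = 101.4535 − 3.33×(0.152 + 36.55) = −20.76416.
Balance: K_1 − x×(3.33 − 2.75) = K_2, so x = (K_1 − K_2)/(3.33 − 2.75) = 20.7642/0.58 = 35.8 km.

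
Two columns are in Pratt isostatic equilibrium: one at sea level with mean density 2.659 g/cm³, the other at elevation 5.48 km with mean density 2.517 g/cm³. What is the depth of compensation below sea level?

97.1 km

ρ_ref D = ρ (D + h) → D (ρ_ref − ρ) = ρ h.
D = ρ h/(ρ_ref − ρ) = 2.517 × 5.48 km/(2.659 − 2.517) = 97.1 km.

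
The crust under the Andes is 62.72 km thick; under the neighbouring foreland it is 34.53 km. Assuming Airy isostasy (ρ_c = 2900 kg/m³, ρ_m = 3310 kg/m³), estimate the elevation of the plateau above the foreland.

Excess crust Δ = 62.72 km − 34.53 km = 28.19 km, split between elevation h and root r with h + r = Δ.
Airy balance ρ_c h = (ρ_m − ρ_c) r gives r = h ρ_c/(ρ_m − ρ_c), so h (1 + ρ_c/(ρ_m − ρ_c)) = Δ, i.e. h = Δ (ρ_m − ρ_c)/ρ_m.
h = 28.19 km × 410/3310 = 3.49 km.

3.49 km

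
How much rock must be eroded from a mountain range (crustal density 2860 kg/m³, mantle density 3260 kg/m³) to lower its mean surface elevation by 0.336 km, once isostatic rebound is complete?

Net drop Δ = e − u = e − e ρ_c/ρ_m = e (ρ_m − ρ_c)/ρ_m.
e = Δ ρ_m/(ρ_m − ρ_c) = 0.336 km × 3260/400 = 2.74 km.

2.74 km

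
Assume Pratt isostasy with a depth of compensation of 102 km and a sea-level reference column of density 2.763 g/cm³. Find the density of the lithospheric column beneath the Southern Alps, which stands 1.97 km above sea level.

Pratt balance: ρ_ref D = ρ (D + h).
ρ = ρ_ref D/(D + h) = 2.763 × 102 km/(102 km + 1.97 km) = 2.71 g/cm³.

2.71 g/cm³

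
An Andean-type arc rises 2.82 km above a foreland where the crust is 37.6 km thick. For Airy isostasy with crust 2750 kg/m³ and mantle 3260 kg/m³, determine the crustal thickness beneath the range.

Root depth r = h ρ_c / (ρ_m − ρ_c) = 2.82 km × 2750 / 510 = 15.21 km.
Total thickness = T + h + r = 37.6 km + 2.82 km + 15.21 km = 55.6 km.

55.6 km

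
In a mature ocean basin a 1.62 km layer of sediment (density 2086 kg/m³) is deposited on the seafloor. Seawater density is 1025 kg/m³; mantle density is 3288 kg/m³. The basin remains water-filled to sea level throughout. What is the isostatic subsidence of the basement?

Submarine loading: the sediment displaces seawater, and the subsidence is in turn flooded, so s (ρ_m − ρ_w) = t (ρ_sed − ρ_w).
s = 1.62 km × (2086 − 1025) / (3288 − 1025) = 0.76 km.

0.76 km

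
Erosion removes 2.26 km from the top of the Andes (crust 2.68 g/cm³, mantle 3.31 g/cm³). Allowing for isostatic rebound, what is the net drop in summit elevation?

Rebound u = e ρ_c/ρ_m = 2.26 km × 2.68/3.31 = 1.83 km.
Net surface drop = e − u = 2.26 km − 1.83 km = e (ρ_m − ρ_c)/ρ_m = 0.43 km.

0.43 km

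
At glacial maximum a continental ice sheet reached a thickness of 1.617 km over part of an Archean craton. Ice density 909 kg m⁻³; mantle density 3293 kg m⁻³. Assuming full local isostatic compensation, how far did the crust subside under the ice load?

0.446 km

In Airy isostatic equilibrium: the ice load ρ_ice t is balanced by mantle displaced below, ρ_m s.
s = t ρ_ice / ρ_m = 1.617 km × 909/3293 = 0.446 km.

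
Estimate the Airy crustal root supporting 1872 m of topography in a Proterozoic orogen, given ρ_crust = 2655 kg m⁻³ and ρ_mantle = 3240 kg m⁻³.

8500 m

Balancing pressure at the compensation depth: the weight of the topography is balanced by the buoyancy of the root, ρ_c h = (ρ_m − ρ_c) r.
r = h · ρ_c / (ρ_m − ρ_c) = 1872 m × 2655 / (3240 − 2655) = 8500 m.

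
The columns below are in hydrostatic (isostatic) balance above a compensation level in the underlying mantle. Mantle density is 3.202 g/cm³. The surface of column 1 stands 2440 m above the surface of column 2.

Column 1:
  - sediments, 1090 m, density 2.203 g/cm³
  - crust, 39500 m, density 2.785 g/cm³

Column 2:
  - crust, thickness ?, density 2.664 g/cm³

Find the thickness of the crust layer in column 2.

18100 m

Take the compensation level at the base of the deeper column (depth z_c below the surface of column 1) and equate Σ ρ_i t_i down to z_c; mantle fills any gap and the z_c terms cancel.
Column 1: 1090×2.203 + 39500×2.785 + (z_c − 40590)×3.202
Column 2: 2440×0 + x×2.664 + (z_c − 2440 − 0 − x)×3.202
The z_c×3.202 term appears on both sides and cancels. Collect the known terms of each column as K = Σ(ρt)_known − 3.202 × (depth of known layers): K_1 = 112408.77 − 3.202×40590 = −17560.41; K_2 = 0 − 3.202×(2440 + 0) = −7812.88.
Balance: K_1 = K_2 − x×(3.202 − 2.664), so x = (K_2 − K_1)/(3.202 − 2.664) = 9747.53/0.538 = 18100 m.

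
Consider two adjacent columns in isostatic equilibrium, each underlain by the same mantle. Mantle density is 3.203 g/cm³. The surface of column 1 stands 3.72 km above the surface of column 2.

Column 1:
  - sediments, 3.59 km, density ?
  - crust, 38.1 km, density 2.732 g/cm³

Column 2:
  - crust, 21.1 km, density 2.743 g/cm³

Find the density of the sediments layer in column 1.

2.18 g/cm³

Take the compensation level at the base of the deeper column (depth z_c below the surface of column 1) and equate Σ ρ_i t_i down to z_c; mantle fills any gap and the z_c terms cancel.
Column 1: 3.59×ρ + 38.1×2.732 + (z_c − 41.69)×3.203
Column 2: 3.72×0 + 21.1×2.743 + (z_c − 3.72 − 21.1)×3.203
The z_c×3.203 term appears on both sides and cancels. Collect the known terms of each column as K = Σ(ρt)_known − 3.203 × (depth of known layers): K_1 = 104.0892 − 3.203×41.69 = −29.44387; K_2 = 57.8773 − 3.203×(3.72 + 21.1) = −21.62116.
Balance: K_1 + 3.59×ρ = K_2, so ρ = (K_2 − K_1)/3.59 = 7.82271/3.59 = 2.18 g/cm³.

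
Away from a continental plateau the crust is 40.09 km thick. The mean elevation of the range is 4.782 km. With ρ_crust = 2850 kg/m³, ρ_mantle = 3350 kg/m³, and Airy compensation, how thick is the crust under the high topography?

72.1 km

Root depth r = h ρ_c / (ρ_m − ρ_c) = 4.782 km × 2850 / 500 = 27.26 km.
Total thickness = T + h + r = 40.09 km + 4.782 km + 27.26 km = 72.1 km.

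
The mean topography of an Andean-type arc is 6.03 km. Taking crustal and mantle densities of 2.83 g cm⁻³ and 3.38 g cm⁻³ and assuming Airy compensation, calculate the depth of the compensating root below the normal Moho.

Balancing pressure at the compensation depth: the weight of the topography is balanced by the buoyancy of the root, ρ_c h = (ρ_m − ρ_c) r.
r = h · ρ_c / (ρ_m − ρ_c) = 6.03 km × 2.83 / (3.38 − 2.83) = 31 km.

31 km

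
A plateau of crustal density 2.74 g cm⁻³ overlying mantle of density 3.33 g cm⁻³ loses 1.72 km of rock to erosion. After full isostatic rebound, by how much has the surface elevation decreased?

0.305 km

Rebound u = e ρ_c/ρ_m = 1.72 km × 2.74/3.33 = 1.415 km.
Net surface drop = e − u = 1.72 km − 1.415 km = e (ρ_m − ρ_c)/ρ_m = 0.305 km.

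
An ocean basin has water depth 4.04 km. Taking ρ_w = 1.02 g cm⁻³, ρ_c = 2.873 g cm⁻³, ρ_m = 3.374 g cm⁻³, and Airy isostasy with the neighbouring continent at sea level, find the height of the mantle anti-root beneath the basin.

14.9 km

By Archimedes' principle applied to the lithosphere: replacing crust with seawater at the top is compensated by replacing crust with mantle at the base: d (ρ_c − ρ_w) = a (ρ_m − ρ_c).
a = d (ρ_c − ρ_w)/(ρ_m − ρ_c) = 4.04 km × 1.853/0.501 = 14.9 km.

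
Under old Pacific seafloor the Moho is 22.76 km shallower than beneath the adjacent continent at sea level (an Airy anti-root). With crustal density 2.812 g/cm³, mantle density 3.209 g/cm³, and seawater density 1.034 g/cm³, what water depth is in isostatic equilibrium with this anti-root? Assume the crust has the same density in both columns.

5.08 km

Replacing a thickness d of crust by seawater at the top must be balanced by replacing crust with mantle at the base: d (ρ_c − ρ_w) = a (ρ_m − ρ_c).
d = a (ρ_m − ρ_c)/(ρ_c − ρ_w) = 22.76 km × 0.397/1.778 = 5.08 km.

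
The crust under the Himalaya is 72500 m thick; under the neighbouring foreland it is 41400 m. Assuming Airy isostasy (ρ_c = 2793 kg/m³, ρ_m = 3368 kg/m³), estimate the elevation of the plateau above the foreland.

Excess crust Δ = 72500 m − 41400 m = 31100 m, split between elevation h and root r with h + r = Δ.
Airy balance ρ_c h = (ρ_m − ρ_c) r gives r = h ρ_c/(ρ_m − ρ_c), so h (1 + ρ_c/(ρ_m − ρ_c)) = Δ, i.e. h = Δ (ρ_m − ρ_c)/ρ_m.
h = 31100 m × 575/3368 = 5310 m.

5310 m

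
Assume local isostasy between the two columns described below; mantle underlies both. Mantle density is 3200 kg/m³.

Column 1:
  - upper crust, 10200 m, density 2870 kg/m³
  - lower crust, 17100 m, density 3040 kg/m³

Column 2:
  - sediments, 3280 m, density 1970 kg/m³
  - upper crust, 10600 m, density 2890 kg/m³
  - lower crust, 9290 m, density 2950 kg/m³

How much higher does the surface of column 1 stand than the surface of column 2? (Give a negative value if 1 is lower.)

−1110 m

For any compensation level in the mantle, the mantle terms cancel and isostasy reduces to e = (Σt_1 − Σt_2) − (Σ(ρt)_1 − Σ(ρt)_2) / ρ_m.
Σt_1 = 27300 m; Σt_2 = 23170 m; Σ(ρt)_1 = 81258000; Σ(ρt)_2 = 64501100 (in m·kg/m³).
e = (27300 − 23170) − (81258000 − 64501100) / 3200 = −1110 m.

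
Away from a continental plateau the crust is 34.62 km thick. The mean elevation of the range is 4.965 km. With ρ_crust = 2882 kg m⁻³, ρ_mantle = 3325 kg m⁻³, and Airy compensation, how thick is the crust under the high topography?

Root depth r = h ρ_c / (ρ_m − ρ_c) = 4.965 km × 2882 / 443 = 32.3 km.
Total thickness = T + h + r = 34.62 km + 4.965 km + 32.3 km = 71.9 km.

71.9 km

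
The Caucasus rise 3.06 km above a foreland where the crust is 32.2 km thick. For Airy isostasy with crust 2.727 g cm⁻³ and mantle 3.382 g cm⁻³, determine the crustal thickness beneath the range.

48 km

Root depth r = h ρ_c / (ρ_m − ρ_c) = 3.06 km × 2.727 / 0.655 = 12.74 km.
Total thickness = T + h + r = 32.2 km + 3.06 km + 12.74 km = 48 km.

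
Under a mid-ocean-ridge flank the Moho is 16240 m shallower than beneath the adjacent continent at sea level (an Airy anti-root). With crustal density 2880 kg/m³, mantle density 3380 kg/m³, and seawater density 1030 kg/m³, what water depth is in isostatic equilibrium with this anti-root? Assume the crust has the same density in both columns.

4390 m

Replacing a thickness d of crust by seawater at the top must be balanced by replacing crust with mantle at the base: d (ρ_c − ρ_w) = a (ρ_m − ρ_c).
d = a (ρ_m − ρ_c)/(ρ_c − ρ_w) = 16240 m × 500/1850 = 4390 m.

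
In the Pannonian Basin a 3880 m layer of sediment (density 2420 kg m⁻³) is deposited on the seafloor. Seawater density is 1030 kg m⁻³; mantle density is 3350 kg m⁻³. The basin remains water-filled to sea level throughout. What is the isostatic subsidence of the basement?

Submarine loading: the sediment displaces seawater, and the subsidence is in turn flooded, so s (ρ_m − ρ_w) = t (ρ_sed − ρ_w).
s = 3880 m × (2420 − 1030) / (3350 − 1030) = 2320 m.

2320 m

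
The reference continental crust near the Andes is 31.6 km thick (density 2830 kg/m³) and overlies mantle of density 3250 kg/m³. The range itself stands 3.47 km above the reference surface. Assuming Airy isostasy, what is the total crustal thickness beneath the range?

58.5 km

Root depth r = h ρ_c / (ρ_m − ρ_c) = 3.47 km × 2830 / 420 = 23.38 km.
Total thickness = T + h + r = 31.6 km + 3.47 km + 23.38 km = 58.5 km.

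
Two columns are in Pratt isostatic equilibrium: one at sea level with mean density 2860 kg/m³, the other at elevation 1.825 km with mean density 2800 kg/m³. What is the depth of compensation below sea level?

ρ_ref D = ρ (D + h) → D (ρ_ref − ρ) = ρ h.
D = ρ h/(ρ_ref − ρ) = 2800 × 1.825 km/(2860 − 2800) = 85.2 km.

85.2 km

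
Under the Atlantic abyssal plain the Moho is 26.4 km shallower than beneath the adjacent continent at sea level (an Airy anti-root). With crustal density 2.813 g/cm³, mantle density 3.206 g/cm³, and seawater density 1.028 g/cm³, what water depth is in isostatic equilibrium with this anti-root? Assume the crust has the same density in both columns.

Replacing a thickness d of crust by seawater at the top must be balanced by replacing crust with mantle at the base: d (ρ_c − ρ_w) = a (ρ_m − ρ_c).
d = a (ρ_m − ρ_c)/(ρ_c − ρ_w) = 26.4 km × 0.393/1.785 = 5.81 km.

5.81 km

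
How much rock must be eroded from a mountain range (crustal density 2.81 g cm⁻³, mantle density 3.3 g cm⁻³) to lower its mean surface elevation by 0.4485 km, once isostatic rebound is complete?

Net drop Δ = e − u = e − e ρ_c/ρ_m = e (ρ_m − ρ_c)/ρ_m.
e = Δ ρ_m/(ρ_m − ρ_c) = 0.4485 km × 3.3/0.49 = 3.02 km.

3.02 km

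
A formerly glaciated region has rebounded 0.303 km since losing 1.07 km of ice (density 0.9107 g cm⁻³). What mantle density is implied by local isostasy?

ρ_m = ρ_ice t / u = 0.9107 × 1.07 km/0.303 km = 3.22 g cm⁻³.

3.22 g cm⁻³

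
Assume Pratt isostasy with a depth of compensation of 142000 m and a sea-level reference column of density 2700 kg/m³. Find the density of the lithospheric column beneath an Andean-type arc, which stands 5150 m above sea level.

2610 kg/m³

Pratt balance: ρ_ref D = ρ (D + h).
ρ = ρ_ref D/(D + h) = 2700 × 142000 m/(142000 m + 5150 m) = 2610 kg/m³.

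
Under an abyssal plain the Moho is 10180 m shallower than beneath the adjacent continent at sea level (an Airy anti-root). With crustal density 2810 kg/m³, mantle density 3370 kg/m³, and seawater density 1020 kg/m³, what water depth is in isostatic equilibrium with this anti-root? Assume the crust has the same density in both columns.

3180 m

Replacing a thickness d of crust by seawater at the top must be balanced by replacing crust with mantle at the base: d (ρ_c − ρ_w) = a (ρ_m − ρ_c).
d = a (ρ_m − ρ_c)/(ρ_c − ρ_w) = 10180 m × 560/1790 = 3180 m.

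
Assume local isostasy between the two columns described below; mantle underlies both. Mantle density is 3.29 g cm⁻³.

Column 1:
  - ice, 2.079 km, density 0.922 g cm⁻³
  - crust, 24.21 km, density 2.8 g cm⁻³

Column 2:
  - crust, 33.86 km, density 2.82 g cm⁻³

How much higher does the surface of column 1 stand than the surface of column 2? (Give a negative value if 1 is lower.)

For any compensation level in the mantle, the mantle terms cancel and isostasy reduces to e = (Σt_1 − Σt_2) − (Σ(ρt)_1 − Σ(ρt)_2) / ρ_m.
Σt_1 = 26.289 km; Σt_2 = 33.86 km; Σ(ρt)_1 = 69.704838; Σ(ρt)_2 = 95.4852 (in km·g cm⁻³).
e = (26.289 − 33.86) − (69.704838 − 95.4852) / 3.29 = 0.265 km.

0.265 km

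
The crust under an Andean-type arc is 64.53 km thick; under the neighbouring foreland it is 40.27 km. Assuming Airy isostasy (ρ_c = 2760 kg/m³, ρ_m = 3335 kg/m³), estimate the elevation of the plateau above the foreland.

4.18 km

Excess crust Δ = 64.53 km − 40.27 km = 24.26 km, split between elevation h and root r with h + r = Δ.
Airy balance ρ_c h = (ρ_m − ρ_c) r gives r = h ρ_c/(ρ_m − ρ_c), so h (1 + ρ_c/(ρ_m − ρ_c)) = Δ, i.e. h = Δ (ρ_m − ρ_c)/ρ_m.
h = 24.26 km × 575/3335 = 4.18 km.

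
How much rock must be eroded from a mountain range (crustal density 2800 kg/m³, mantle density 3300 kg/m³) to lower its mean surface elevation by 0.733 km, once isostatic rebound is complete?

4.84 km

Net drop Δ = e − u = e − e ρ_c/ρ_m = e (ρ_m − ρ_c)/ρ_m.
e = Δ ρ_m/(ρ_m − ρ_c) = 0.733 km × 3300/500 = 4.84 km.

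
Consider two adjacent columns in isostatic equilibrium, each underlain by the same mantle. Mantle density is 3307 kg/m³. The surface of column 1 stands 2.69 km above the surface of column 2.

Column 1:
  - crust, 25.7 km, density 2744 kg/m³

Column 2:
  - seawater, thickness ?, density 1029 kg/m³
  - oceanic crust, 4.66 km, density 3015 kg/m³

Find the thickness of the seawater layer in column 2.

1.85 km

Take the compensation level at the base of the deeper column (depth z_c below the surface of column 1) and equate Σ ρ_i t_i down to z_c; mantle fills any gap and the z_c terms cancel.
Column 1: 25.7×2744 + (z_c − 25.7)×3307
Column 2: 2.69×0 + x×1029 + 4.66×3015 + (z_c − 2.69 − 4.66 − x)×3307
The z_c×3307 term appears on both sides and cancels. Collect the known terms of each column as K = Σ(ρt)_known − 3307 × (depth of known layers): K_1 = 70520.8 − 3307×25.7 = −14469.1; K_2 = 14049.9 − 3307×(2.69 + 4.66) = −10256.55.
Balance: K_1 = K_2 − x×(3307 − 1029), so x = (K_2 − K_1)/(3307 − 1029) = 4212.55/2278 = 1.85 km.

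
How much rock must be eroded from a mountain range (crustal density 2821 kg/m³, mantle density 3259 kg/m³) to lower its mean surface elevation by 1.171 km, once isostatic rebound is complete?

Net drop Δ = e − u = e − e ρ_c/ρ_m = e (ρ_m − ρ_c)/ρ_m.
e = Δ ρ_m/(ρ_m − ρ_c) = 1.171 km × 3259/438 = 8.71 km.

8.71 km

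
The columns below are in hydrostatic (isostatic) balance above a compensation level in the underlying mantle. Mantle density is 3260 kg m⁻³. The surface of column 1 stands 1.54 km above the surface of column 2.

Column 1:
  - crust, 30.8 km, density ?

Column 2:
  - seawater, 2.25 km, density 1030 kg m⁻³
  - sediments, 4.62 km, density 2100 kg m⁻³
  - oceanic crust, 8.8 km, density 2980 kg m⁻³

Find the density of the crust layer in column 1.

Take the compensation level at the base of the deeper column (depth z_c below the surface of column 1) and equate Σ ρ_i t_i down to z_c; mantle fills any gap and the z_c terms cancel.
Column 1: 30.8×ρ + (z_c − 30.8)×3260
Column 2: 1.54×0 + 2.25×1030 + 4.62×2100 + 8.8×2980 + (z_c − 1.54 − 15.67)×3260
The z_c×3260 term appears on both sides and cancels. Collect the known terms of each column as K = Σ(ρt)_known − 3260 × (depth of known layers): K_1 = 0 − 3260×30.8 = −100408; K_2 = 38243.5 − 3260×(1.54 + 15.67) = −17861.1.
Balance: K_1 + 30.8×ρ = K_2, so ρ = (K_2 − K_1)/30.8 = 82546.9/30.8 = 2680 kg m⁻³.

2680 kg m⁻³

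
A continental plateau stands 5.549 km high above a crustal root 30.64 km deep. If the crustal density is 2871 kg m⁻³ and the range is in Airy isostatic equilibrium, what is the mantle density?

Airy balance: ρ_c h = (ρ_m − ρ_c) r → ρ_m = ρ_c (1 + h/r).
ρ_m = 2871 × (1 + 5.549 km/30.64 km) = 3390 kg m⁻³.

3390 kg m⁻³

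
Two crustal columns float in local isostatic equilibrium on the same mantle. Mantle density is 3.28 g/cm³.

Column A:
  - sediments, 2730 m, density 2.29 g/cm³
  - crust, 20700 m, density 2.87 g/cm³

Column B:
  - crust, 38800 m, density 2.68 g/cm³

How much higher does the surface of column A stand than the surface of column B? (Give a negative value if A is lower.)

−3690 m

For any compensation level in the mantle, the mantle terms cancel and isostasy reduces to e = (Σt_A − Σt_B) − (Σ(ρt)_A − Σ(ρt)_B) / ρ_m.
Σt_A = 23430 m; Σt_B = 38800 m; Σ(ρt)_A = 65660.7; Σ(ρt)_B = 103984 (in m·g/cm³).
e = (23430 − 38800) − (65660.7 − 103984) / 3.28 = −3690 m.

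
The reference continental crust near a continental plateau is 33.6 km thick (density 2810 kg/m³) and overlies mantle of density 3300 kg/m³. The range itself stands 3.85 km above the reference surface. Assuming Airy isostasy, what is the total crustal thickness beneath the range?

Root depth r = h ρ_c / (ρ_m − ρ_c) = 3.85 km × 2810 / 490 = 22.08 km.
Total thickness = T + h + r = 33.6 km + 3.85 km + 22.08 km = 59.5 km.

59.5 km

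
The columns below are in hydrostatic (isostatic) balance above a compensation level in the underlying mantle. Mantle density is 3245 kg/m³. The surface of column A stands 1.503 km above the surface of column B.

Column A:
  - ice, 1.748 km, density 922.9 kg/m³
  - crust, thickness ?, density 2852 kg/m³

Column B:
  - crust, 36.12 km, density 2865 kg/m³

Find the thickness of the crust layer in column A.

Take the compensation level at the base of the deeper column (depth z_c below the surface of column A) and equate Σ ρ_i t_i down to z_c; mantle fills any gap and the z_c terms cancel.
Column A: 1.748×922.9 + x×2852 + (z_c − 1.748 − x)×3245
Column B: 1.503×0 + 36.12×2865 + (z_c − 1.503 − 36.12)×3245
The z_c×3245 term appears on both sides and cancels. Collect the known terms of each column as K = Σ(ρt)_known − 3245 × (depth of known layers): K_A = 1613.2292 − 3245×1.748 = −4059.0308; K_B = 103483.8 − 3245×(1.503 + 36.12) = −18602.835.
Balance: K_A − x×(3245 − 2852) = K_B, so x = (K_A − K_B)/(3245 − 2852) = 14543.8/393 = 37 km.

37 km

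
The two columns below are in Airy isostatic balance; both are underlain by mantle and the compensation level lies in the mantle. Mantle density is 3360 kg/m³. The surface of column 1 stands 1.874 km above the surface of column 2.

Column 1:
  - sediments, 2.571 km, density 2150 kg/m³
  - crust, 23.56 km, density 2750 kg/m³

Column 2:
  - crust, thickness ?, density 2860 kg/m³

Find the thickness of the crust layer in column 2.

22.4 km

Take the compensation level at the base of the deeper column (depth z_c below the surface of column 1) and equate Σ ρ_i t_i down to z_c; mantle fills any gap and the z_c terms cancel.
Column 1: 2.571×2150 + 23.56×2750 + (z_c − 26.131)×3360
Column 2: 1.874×0 + x×2860 + (z_c − 1.874 − 0 − x)×3360
The z_c×3360 term appears on both sides and cancels. Collect the known terms of each column as K = Σ(ρt)_known − 3360 × (depth of known layers): K_1 = 70317.65 − 3360×26.131 = −17482.51; K_2 = 0 − 3360×(1.874 + 0) = −6296.64.
Balance: K_1 = K_2 − x×(3360 − 2860), so x = (K_2 − K_1)/(3360 − 2860) = 11185.9/500 = 22.4 km.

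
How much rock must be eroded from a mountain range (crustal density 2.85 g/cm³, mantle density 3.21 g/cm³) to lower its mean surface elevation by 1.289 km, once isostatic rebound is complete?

11.5 km

Net drop Δ = e − u = e − e ρ_c/ρ_m = e (ρ_m − ρ_c)/ρ_m.
e = Δ ρ_m/(ρ_m − ρ_c) = 1.289 km × 3.21/0.36 = 11.5 km.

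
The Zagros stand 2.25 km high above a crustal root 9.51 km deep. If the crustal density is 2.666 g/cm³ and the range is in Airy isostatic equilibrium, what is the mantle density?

3.3 g/cm³

Airy balance: ρ_c h = (ρ_m − ρ_c) r → ρ_m = ρ_c (1 + h/r).
ρ_m = 2.666 × (1 + 2.25 km/9.51 km) = 3.3 g/cm³.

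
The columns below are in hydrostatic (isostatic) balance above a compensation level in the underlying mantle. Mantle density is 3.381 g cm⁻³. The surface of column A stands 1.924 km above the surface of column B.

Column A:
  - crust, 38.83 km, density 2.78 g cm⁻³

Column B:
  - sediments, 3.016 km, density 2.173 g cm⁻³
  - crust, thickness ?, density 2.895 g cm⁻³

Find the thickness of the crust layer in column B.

Take the compensation level at the base of the deeper column (depth z_c below the surface of column A) and equate Σ ρ_i t_i down to z_c; mantle fills any gap and the z_c terms cancel.
Column A: 38.83×2.78 + (z_c − 38.83)×3.381
Column B: 1.924×0 + 3.016×2.173 + x×2.895 + (z_c − 1.924 − 3.016 − x)×3.381
The z_c×3.381 term appears on both sides and cancels. Collect the known terms of each column as K = Σ(ρt)_known − 3.381 × (depth of known layers): K_A = 107.9474 − 3.381×38.83 = −23.33683; K_B = 6.553768 − 3.381×(1.924 + 3.016) = −10.148372.
Balance: K_A = K_B − x×(3.381 − 2.895), so x = (K_B − K_A)/(3.381 − 2.895) = 13.1885/0.486 = 27.1 km.

27.1 km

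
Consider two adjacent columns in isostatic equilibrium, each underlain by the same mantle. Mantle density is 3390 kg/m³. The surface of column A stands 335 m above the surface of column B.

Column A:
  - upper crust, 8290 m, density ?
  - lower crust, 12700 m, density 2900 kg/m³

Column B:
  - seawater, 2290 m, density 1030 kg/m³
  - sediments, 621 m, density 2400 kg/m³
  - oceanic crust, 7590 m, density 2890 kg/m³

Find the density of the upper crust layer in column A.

Take the compensation level at the base of the deeper column (depth z_c below the surface of column A) and equate Σ ρ_i t_i down to z_c; mantle fills any gap and the z_c terms cancel.
Column A: 8290×ρ + 12700×2900 + (z_c − 20990)×3390
Column B: 335×0 + 2290×1030 + 621×2400 + 7590×2890 + (z_c − 335 − 10501)×3390
The z_c×3390 term appears on both sides and cancels. Collect the known terms of each column as K = Σ(ρt)_known − 3390 × (depth of known layers): K_A = 36830000 − 3390×20990 = −34326100; K_B = 25784200 − 3390×(335 + 10501) = −10949840.
Balance: K_A + 8290×ρ = K_B, so ρ = (K_B − K_A)/8290 = 23376300/8290 = 2820 kg/m³.

2820 kg/m³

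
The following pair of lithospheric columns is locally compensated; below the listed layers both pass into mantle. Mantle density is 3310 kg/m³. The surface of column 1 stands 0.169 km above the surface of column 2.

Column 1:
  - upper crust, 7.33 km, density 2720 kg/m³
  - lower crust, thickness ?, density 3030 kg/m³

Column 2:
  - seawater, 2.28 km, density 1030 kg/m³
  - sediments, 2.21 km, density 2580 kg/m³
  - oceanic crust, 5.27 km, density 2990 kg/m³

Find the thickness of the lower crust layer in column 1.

16.9 km

Take the compensation level at the base of the deeper column (depth z_c below the surface of column 1) and equate Σ ρ_i t_i down to z_c; mantle fills any gap and the z_c terms cancel.
Column 1: 7.33×2720 + x×3030 + (z_c − 7.33 − x)×3310
Column 2: 0.169×0 + 2.28×1030 + 2.21×2580 + 5.27×2990 + (z_c − 0.169 − 9.76)×3310
The z_c×3310 term appears on both sides and cancels. Collect the known terms of each column as K = Σ(ρt)_known − 3310 × (depth of known layers): K_1 = 19937.6 − 3310×7.33 = −4324.7; K_2 = 23807.5 − 3310×(0.169 + 9.76) = −9057.49.
Balance: K_1 − x×(3310 − 3030) = K_2, so x = (K_1 − K_2)/(3310 − 3030) = 4732.79/280 = 16.9 km.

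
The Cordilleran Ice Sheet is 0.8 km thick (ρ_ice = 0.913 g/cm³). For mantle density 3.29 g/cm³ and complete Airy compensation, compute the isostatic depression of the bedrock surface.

By Archimedes' principle applied to the lithosphere: the ice load ρ_ice t is balanced by mantle displaced below, ρ_m s.
s = t ρ_ice / ρ_m = 0.8 km × 0.913/3.29 = 0.222 km.

0.222 km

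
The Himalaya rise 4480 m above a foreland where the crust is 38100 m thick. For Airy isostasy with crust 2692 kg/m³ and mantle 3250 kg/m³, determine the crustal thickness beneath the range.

64200 m

Root depth r = h ρ_c / (ρ_m − ρ_c) = 4480 m × 2692 / 558 = 21610 m.
Total thickness = T + h + r = 38100 m + 4480 m + 21610 m = 64200 m.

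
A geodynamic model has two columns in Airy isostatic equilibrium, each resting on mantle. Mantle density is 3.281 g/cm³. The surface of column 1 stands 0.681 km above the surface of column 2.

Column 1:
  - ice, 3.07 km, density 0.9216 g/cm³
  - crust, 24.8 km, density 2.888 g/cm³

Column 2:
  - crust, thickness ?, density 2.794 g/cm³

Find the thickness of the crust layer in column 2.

30.3 km

Take the compensation level at the base of the deeper column (depth z_c below the surface of column 1) and equate Σ ρ_i t_i down to z_c; mantle fills any gap and the z_c terms cancel.
Column 1: 3.07×0.9216 + 24.8×2.888 + (z_c − 27.87)×3.281
Column 2: 0.681×0 + x×2.794 + (z_c − 0.681 − 0 − x)×3.281
The z_c×3.281 term appears on both sides and cancels. Collect the known terms of each column as K = Σ(ρt)_known − 3.281 × (depth of known layers): K_1 = 74.451712 − 3.281×27.87 = −16.989758; K_2 = 0 − 3.281×(0.681 + 0) = −2.234361.
Balance: K_1 = K_2 − x×(3.281 − 2.794), so x = (K_2 − K_1)/(3.281 − 2.794) = 14.7554/0.487 = 30.3 km.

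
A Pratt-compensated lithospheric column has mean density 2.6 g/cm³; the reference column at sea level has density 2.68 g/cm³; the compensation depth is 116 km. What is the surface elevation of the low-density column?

ρ_ref D = ρ (D + h) → h = D (ρ_ref − ρ)/ρ.
h = 116 km × (2.68 − 2.6)/2.6 = 3.57 km.

3.57 km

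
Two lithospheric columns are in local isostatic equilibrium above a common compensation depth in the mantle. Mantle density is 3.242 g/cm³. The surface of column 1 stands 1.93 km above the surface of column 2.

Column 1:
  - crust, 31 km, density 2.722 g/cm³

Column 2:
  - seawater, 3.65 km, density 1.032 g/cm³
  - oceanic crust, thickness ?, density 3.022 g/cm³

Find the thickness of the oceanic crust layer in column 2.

Take the compensation level at the base of the deeper column (depth z_c below the surface of column 1) and equate Σ ρ_i t_i down to z_c; mantle fills any gap and the z_c terms cancel.
Column 1: 31×2.722 + (z_c − 31)×3.242
Column 2: 1.93×0 + 3.65×1.032 + x×3.022 + (z_c − 1.93 − 3.65 − x)×3.242
The z_c×3.242 term appears on both sides and cancels. Collect the known terms of each column as K = Σ(ρt)_known − 3.242 × (depth of known layers): K_1 = 84.382 − 3.242×31 = −16.12; K_2 = 3.7668 − 3.242×(1.93 + 3.65) = −14.32356.
Balance: K_1 = K_2 − x×(3.242 − 3.022), so x = (K_2 − K_1)/(3.242 − 3.022) = 1.79644/0.22 = 8.17 km.

8.17 km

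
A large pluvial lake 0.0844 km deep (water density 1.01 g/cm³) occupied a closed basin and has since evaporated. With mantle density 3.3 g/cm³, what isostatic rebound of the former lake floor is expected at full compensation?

u = d ρ_w/ρ_m = 0.0844 km × 1.01/3.3 = 0.0258 km.

0.0258 km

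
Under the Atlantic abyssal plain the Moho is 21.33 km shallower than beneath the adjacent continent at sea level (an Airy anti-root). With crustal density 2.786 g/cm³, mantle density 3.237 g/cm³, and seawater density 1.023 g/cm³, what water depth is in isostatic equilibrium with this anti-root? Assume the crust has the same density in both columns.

Replacing a thickness d of crust by seawater at the top must be balanced by replacing crust with mantle at the base: d (ρ_c − ρ_w) = a (ρ_m − ρ_c).
d = a (ρ_m − ρ_c)/(ρ_c − ρ_w) = 21.33 km × 0.451/1.763 = 5.46 km.

5.46 km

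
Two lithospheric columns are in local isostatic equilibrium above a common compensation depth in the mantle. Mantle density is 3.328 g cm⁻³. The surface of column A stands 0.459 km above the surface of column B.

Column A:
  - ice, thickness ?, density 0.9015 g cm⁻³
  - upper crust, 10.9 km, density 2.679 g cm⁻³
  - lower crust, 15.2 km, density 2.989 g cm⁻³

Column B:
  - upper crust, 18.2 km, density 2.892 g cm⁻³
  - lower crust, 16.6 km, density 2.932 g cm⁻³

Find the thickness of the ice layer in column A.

Take the compensation level at the base of the deeper column (depth z_c below the surface of column A) and equate Σ ρ_i t_i down to z_c; mantle fills any gap and the z_c terms cancel.
Column A: x×0.9015 + 10.9×2.679 + 15.2×2.989 + (z_c − 26.1 − x)×3.328
Column B: 0.459×0 + 18.2×2.892 + 16.6×2.932 + (z_c − 0.459 − 34.8)×3.328
The z_c×3.328 term appears on both sides and cancels. Collect the known terms of each column as K = Σ(ρt)_known − 3.328 × (depth of known layers): K_A = 74.6339 − 3.328×26.1 = −12.2269; K_B = 101.3056 − 3.328×(0.459 + 34.8) = −16.036352.
Balance: K_A − x×(3.328 − 0.9015) = K_B, so x = (K_A − K_B)/(3.328 − 0.9015) = 3.80945/2.4265 = 1.57 km.

1.57 km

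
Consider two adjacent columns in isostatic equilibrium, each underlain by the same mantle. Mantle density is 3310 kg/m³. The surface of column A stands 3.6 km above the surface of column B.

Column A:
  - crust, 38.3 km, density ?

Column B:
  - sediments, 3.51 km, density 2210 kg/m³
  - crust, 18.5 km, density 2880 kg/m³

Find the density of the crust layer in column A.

2690 kg/m³

Take the compensation level at the base of the deeper column (depth z_c below the surface of column A) and equate Σ ρ_i t_i down to z_c; mantle fills any gap and the z_c terms cancel.
Column A: 38.3×ρ + (z_c − 38.3)×3310
Column B: 3.6×0 + 3.51×2210 + 18.5×2880 + (z_c − 3.6 − 22.01)×3310
The z_c×3310 term appears on both sides and cancels. Collect the known terms of each column as K = Σ(ρt)_known − 3310 × (depth of known layers): K_A = 0 − 3310×38.3 = −126773; K_B = 61037.1 − 3310×(3.6 + 22.01) = −23732.
Balance: K_A + 38.3×ρ = K_B, so ρ = (K_B − K_A)/38.3 = 103041/38.3 = 2690 kg/m³.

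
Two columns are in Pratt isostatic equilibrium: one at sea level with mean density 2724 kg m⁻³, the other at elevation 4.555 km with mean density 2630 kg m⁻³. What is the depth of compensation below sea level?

ρ_ref D = ρ (D + h) → D (ρ_ref − ρ) = ρ h.
D = ρ h/(ρ_ref − ρ) = 2630 × 4.555 km/(2724 − 2630) = 127 km.

127 km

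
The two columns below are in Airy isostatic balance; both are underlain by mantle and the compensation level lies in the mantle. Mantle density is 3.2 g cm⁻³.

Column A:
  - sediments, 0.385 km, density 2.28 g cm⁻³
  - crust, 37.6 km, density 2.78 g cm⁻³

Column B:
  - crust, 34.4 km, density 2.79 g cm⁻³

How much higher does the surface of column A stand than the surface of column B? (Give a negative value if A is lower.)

0.638 km

For any compensation level in the mantle, the mantle terms cancel and isostasy reduces to e = (Σt_A − Σt_B) − (Σ(ρt)_A − Σ(ρt)_B) / ρ_m.
Σt_A = 37.985 km; Σt_B = 34.4 km; Σ(ρt)_A = 105.4058; Σ(ρt)_B = 95.976 (in km·g cm⁻³).
e = (37.985 − 34.4) − (105.4058 − 95.976) / 3.2 = 0.638 km.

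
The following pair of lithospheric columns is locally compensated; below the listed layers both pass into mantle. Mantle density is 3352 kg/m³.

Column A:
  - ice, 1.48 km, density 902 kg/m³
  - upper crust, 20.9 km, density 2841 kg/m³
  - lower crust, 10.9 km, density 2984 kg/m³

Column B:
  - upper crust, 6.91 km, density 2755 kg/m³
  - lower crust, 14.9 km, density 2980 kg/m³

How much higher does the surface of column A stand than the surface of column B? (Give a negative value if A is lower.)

2.58 km

For any compensation level in the mantle, the mantle terms cancel and isostasy reduces to e = (Σt_A − Σt_B) − (Σ(ρt)_A − Σ(ρt)_B) / ρ_m.
Σt_A = 33.28 km; Σt_B = 21.81 km; Σ(ρt)_A = 93237.46; Σ(ρt)_B = 63439.05 (in km·kg/m³).
e = (33.28 − 21.81) − (93237.46 − 63439.05) / 3352 = 2.58 km.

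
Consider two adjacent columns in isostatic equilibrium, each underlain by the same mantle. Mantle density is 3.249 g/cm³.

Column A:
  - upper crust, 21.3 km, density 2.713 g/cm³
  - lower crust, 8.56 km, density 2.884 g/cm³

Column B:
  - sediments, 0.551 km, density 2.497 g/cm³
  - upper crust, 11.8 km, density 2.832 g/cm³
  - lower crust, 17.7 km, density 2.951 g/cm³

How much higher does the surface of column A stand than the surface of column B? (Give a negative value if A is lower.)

For any compensation level in the mantle, the mantle terms cancel and isostasy reduces to e = (Σt_A − Σt_B) − (Σ(ρt)_A − Σ(ρt)_B) / ρ_m.
Σt_A = 29.86 km; Σt_B = 30.051 km; Σ(ρt)_A = 82.47394; Σ(ρt)_B = 87.026147 (in km·g/cm³).
e = (29.86 − 30.051) − (82.47394 − 87.026147) / 3.249 = 1.21 km.

1.21 km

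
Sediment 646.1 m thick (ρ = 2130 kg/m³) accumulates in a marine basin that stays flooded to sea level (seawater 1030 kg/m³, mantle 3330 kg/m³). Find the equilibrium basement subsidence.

309 m

Submarine loading: the sediment displaces seawater, and the subsidence is in turn flooded, so s (ρ_m − ρ_w) = t (ρ_sed − ρ_w).
s = 646.1 m × (2130 − 1030) / (3330 − 1030) = 309 m.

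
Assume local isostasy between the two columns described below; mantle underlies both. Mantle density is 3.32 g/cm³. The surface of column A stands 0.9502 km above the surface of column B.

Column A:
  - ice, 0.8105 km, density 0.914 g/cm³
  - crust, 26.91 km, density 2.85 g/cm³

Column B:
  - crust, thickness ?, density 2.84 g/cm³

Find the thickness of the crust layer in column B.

Take the compensation level at the base of the deeper column (depth z_c below the surface of column A) and equate Σ ρ_i t_i down to z_c; mantle fills any gap and the z_c terms cancel.
Column A: 0.8105×0.914 + 26.91×2.85 + (z_c − 27.7205)×3.32
Column B: 0.9502×0 + x×2.84 + (z_c − 0.9502 − 0 − x)×3.32
The z_c×3.32 term appears on both sides and cancels. Collect the known terms of each column as K = Σ(ρt)_known − 3.32 × (depth of known layers): K_A = 77.434297 − 3.32×27.7205 = −14.597763; K_B = 0 − 3.32×(0.9502 + 0) = −3.154664.
Balance: K_A = K_B − x×(3.32 − 2.84), so x = (K_B − K_A)/(3.32 − 2.84) = 11.4431/0.48 = 23.8 km.

23.8 km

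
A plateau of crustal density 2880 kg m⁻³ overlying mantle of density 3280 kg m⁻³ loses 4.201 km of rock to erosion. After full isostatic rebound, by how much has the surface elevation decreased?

Rebound u = e ρ_c/ρ_m = 4.201 km × 2880/3280 = 3.689 km.
Net surface drop = e − u = 4.201 km − 3.689 km = e (ρ_m − ρ_c)/ρ_m = 0.512 km.

0.512 km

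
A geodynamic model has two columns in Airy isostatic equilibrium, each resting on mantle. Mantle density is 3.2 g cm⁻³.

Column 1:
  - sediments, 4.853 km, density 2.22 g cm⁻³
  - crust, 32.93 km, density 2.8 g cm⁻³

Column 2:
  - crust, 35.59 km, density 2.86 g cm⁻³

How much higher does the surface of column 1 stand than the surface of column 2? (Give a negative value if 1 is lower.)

1.82 km

For any compensation level in the mantle, the mantle terms cancel and isostasy reduces to e = (Σt_1 − Σt_2) − (Σ(ρt)_1 − Σ(ρt)_2) / ρ_m.
Σt_1 = 37.783 km; Σt_2 = 35.59 km; Σ(ρt)_1 = 102.97766; Σ(ρt)_2 = 101.7874 (in km·g cm⁻³).
e = (37.783 − 35.59) − (102.97766 − 101.7874) / 3.2 = 1.82 km.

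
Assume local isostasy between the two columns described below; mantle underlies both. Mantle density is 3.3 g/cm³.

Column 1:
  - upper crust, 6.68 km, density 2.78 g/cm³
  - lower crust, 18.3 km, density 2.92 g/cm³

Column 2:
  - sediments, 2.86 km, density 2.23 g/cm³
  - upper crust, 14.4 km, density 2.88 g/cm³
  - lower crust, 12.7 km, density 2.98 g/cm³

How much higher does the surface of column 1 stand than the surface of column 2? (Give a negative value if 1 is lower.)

−0.832 km

For any compensation level in the mantle, the mantle terms cancel and isostasy reduces to e = (Σt_1 − Σt_2) − (Σ(ρt)_1 − Σ(ρt)_2) / ρ_m.
Σt_1 = 24.98 km; Σt_2 = 29.96 km; Σ(ρt)_1 = 72.0064; Σ(ρt)_2 = 85.6958 (in km·g/cm³).
e = (24.98 − 29.96) − (72.0064 − 85.6958) / 3.3 = −0.832 km.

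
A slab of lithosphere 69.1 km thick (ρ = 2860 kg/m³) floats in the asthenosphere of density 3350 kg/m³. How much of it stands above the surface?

10.1 km

Floating equilibrium: submerged depth d = t ρ_obj/ρ_fluid = 69.1 km × 2860/3350 = 58.99 km.
Freeboard = t − d = 69.1 km − 58.99 km = 10.1 km.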